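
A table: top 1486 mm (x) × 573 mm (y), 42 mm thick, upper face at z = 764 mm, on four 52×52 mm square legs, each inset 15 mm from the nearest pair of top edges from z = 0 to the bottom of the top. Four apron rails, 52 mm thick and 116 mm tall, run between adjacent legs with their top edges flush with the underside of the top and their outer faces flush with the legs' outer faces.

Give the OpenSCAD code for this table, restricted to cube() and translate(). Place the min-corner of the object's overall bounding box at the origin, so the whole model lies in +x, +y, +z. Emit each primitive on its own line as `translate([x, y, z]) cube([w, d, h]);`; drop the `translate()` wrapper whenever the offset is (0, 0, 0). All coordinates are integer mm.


// leg_h = 764 - 42 = 722
// apron z = 722 - 116 = 606
translate([0, 0, 722]) cube([1486, 573, 42]);
translate([15, 15, 0]) cube([52, 52, 722]);
translate([1419, 15, 0]) cube([52, 52, 722]);
translate([15, 506, 0]) cube([52, 52, 722]);
translate([1419, 506, 0]) cube([52, 52, 722]);
translate([67, 15, 606]) cube([1352, 52, 116]);
translate([67, 506, 606]) cube([1352, 52, 116]);
translate([15, 67, 606]) cube([52, 439, 116]);
translate([1419, 67, 606]) cube([52, 439, 116]);


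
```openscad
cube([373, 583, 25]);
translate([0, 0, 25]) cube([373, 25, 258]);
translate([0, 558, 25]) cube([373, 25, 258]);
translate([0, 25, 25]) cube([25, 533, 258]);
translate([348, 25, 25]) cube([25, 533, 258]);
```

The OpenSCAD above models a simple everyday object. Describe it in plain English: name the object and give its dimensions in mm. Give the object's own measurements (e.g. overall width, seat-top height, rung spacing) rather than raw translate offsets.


An open-topped rectangular box: outside dimensions 373×583×283 mm, with a uniform wall and base thickness of 25 mm. The base is a full 373×583 slab on the floor; four walls sit on top of the base. The front and back walls (the −y and +y sides) span the full width; the two side walls fit between them.


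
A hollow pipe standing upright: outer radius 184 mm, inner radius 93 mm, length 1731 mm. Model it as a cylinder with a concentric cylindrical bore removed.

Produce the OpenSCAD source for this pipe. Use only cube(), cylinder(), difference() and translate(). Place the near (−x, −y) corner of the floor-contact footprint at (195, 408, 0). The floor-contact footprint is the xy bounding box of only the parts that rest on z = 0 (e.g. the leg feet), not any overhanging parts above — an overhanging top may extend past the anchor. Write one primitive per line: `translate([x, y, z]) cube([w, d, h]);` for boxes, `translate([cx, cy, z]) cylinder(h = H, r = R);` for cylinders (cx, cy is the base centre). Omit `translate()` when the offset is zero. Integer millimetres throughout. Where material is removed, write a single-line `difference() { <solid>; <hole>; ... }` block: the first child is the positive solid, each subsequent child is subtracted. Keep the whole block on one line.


difference() { translate([379, 592, 0]) cylinder(h = 1731, r = 184); translate([379, 592, 0]) cylinder(h = 1731, r = 93); }


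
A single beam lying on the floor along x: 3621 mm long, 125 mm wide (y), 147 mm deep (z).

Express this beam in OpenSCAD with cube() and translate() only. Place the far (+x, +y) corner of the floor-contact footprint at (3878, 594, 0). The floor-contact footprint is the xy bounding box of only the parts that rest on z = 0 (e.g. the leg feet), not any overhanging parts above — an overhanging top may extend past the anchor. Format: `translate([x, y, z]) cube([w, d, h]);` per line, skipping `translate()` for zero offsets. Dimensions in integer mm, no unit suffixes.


translate([257, 469, 0]) cube([3621, 125, 147]);


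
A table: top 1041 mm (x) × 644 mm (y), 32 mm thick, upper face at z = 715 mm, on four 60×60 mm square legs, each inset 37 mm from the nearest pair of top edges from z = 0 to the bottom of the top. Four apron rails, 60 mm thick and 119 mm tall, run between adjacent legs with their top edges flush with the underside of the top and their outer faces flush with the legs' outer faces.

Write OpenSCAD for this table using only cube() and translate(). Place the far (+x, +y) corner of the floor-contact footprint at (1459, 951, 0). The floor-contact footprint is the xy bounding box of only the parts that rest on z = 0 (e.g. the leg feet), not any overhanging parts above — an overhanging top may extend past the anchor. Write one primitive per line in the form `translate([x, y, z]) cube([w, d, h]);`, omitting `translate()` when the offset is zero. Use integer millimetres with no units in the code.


translate([455, 344, 683]) cube([1041, 644, 32]);
translate([492, 381, 0]) cube([60, 60, 683]);
translate([1399, 381, 0]) cube([60, 60, 683]);
translate([492, 891, 0]) cube([60, 60, 683]);
translate([1399, 891, 0]) cube([60, 60, 683]);
translate([552, 381, 564]) cube([847, 60, 119]);
translate([552, 891, 564]) cube([847, 60, 119]);
translate([492, 441, 564]) cube([60, 450, 119]);
translate([1399, 441, 564]) cube([60, 450, 119]);


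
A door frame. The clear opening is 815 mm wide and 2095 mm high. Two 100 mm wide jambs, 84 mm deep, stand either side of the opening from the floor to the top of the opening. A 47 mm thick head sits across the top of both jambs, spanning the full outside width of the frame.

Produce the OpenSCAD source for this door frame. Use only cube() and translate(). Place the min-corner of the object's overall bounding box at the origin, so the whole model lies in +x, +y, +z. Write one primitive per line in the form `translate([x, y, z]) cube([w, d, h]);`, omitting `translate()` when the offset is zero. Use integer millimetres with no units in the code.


cube([100, 84, 2095]);
translate([915, 0, 0]) cube([100, 84, 2095]);
translate([0, 0, 2095]) cube([1015, 84, 47]);


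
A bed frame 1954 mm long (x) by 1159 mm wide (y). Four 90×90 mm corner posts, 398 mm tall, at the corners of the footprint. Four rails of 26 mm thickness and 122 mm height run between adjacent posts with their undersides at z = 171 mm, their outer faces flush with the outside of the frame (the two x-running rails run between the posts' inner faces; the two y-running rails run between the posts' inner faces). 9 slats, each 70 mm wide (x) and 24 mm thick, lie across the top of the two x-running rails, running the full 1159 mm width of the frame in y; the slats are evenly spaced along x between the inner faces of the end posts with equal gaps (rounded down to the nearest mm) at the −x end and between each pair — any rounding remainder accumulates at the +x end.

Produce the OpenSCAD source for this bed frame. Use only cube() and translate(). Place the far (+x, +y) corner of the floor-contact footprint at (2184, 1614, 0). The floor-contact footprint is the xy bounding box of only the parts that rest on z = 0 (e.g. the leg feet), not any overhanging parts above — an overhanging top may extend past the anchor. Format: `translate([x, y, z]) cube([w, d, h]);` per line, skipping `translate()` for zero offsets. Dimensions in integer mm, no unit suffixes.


// slat z = rail_z + rail_h = 171 + 122 = 293
// slat gap = ⌊(1774 − 9·70) / 10⌋ = 114
translate([230, 455, 0]) cube([90, 90, 398]);
translate([230, 1524, 0]) cube([90, 90, 398]);
translate([2094, 455, 0]) cube([90, 90, 398]);
translate([2094, 1524, 0]) cube([90, 90, 398]);
translate([320, 455, 171]) cube([1774, 26, 122]);
translate([320, 1588, 171]) cube([1774, 26, 122]);
translate([230, 545, 171]) cube([26, 979, 122]);
translate([2158, 545, 171]) cube([26, 979, 122]);
translate([434, 455, 293]) cube([70, 1159, 24]);
translate([618, 455, 293]) cube([70, 1159, 24]);
translate([802, 455, 293]) cube([70, 1159, 24]);
translate([986, 455, 293]) cube([70, 1159, 24]);
translate([1170, 455, 293]) cube([70, 1159, 24]);
translate([1354, 455, 293]) cube([70, 1159, 24]);
translate([1538, 455, 293]) cube([70, 1159, 24]);
translate([1722, 455, 293]) cube([70, 1159, 24]);
translate([1906, 455, 293]) cube([70, 1159, 24]);


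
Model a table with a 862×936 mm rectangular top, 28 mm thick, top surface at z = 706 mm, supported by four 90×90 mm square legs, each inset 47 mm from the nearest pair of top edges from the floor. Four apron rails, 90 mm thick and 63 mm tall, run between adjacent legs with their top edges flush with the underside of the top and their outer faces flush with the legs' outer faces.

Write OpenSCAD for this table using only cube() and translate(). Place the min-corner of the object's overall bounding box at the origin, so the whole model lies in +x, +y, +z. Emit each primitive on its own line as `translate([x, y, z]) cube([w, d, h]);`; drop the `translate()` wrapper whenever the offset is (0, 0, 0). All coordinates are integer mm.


// leg_h = 706 - 28 = 678
// apron z = 678 - 63 = 615
translate([0, 0, 678]) cube([862, 936, 28]);
translate([47, 47, 0]) cube([90, 90, 678]);
translate([725, 47, 0]) cube([90, 90, 678]);
translate([47, 799, 0]) cube([90, 90, 678]);
translate([725, 799, 0]) cube([90, 90, 678]);
translate([137, 47, 615]) cube([588, 90, 63]);
translate([137, 799, 615]) cube([588, 90, 63]);
translate([47, 137, 615]) cube([90, 662, 63]);
translate([725, 137, 615]) cube([90, 662, 63]);


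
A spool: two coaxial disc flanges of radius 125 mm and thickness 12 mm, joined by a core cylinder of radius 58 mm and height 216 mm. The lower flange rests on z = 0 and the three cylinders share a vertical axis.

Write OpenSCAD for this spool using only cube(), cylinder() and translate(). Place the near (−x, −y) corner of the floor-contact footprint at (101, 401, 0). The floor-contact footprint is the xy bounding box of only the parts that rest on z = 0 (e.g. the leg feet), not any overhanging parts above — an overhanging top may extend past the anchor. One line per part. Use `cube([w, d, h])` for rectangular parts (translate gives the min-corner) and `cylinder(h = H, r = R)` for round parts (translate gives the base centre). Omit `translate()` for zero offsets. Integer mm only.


translate([226, 526, 0]) cylinder(h = 12, r = 125);
translate([226, 526, 12]) cylinder(h = 216, r = 58);
translate([226, 526, 228]) cylinder(h = 12, r = 125);


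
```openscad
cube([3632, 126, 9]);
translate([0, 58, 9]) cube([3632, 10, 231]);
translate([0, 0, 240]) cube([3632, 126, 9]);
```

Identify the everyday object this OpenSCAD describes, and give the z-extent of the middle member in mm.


An I-beam. The web height is 231 mm.

Two wide flanges with a thin centred web — an I-beam. Overall 249 mm minus two 9 mm flanges gives a web of 249 − 2·9 = 231 mm.


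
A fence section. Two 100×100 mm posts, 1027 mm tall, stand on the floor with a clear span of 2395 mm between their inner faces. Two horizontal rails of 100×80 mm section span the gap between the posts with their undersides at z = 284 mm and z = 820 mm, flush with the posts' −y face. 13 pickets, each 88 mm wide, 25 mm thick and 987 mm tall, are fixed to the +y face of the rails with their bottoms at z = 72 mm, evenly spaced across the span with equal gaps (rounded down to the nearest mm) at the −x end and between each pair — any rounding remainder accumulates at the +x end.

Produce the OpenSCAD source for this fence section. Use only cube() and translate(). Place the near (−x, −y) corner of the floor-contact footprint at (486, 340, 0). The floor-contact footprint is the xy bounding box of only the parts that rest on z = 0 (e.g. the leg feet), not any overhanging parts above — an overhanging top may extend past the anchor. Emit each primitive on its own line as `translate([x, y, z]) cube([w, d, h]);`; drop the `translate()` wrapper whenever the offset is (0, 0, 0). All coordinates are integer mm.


translate([486, 340, 0]) cube([100, 100, 1027]);
translate([2981, 340, 0]) cube([100, 100, 1027]);
translate([586, 340, 284]) cube([2395, 100, 80]);
translate([586, 340, 820]) cube([2395, 100, 80]);
translate([675, 440, 72]) cube([88, 25, 987]);
translate([852, 440, 72]) cube([88, 25, 987]);
translate([1029, 440, 72]) cube([88, 25, 987]);
translate([1206, 440, 72]) cube([88, 25, 987]);
translate([1383, 440, 72]) cube([88, 25, 987]);
translate([1560, 440, 72]) cube([88, 25, 987]);
translate([1737, 440, 72]) cube([88, 25, 987]);
translate([1914, 440, 72]) cube([88, 25, 987]);
translate([2091, 440, 72]) cube([88, 25, 987]);
translate([2268, 440, 72]) cube([88, 25, 987]);
translate([2445, 440, 72]) cube([88, 25, 987]);
translate([2622, 440, 72]) cube([88, 25, 987]);
translate([2799, 440, 72]) cube([88, 25, 987]);


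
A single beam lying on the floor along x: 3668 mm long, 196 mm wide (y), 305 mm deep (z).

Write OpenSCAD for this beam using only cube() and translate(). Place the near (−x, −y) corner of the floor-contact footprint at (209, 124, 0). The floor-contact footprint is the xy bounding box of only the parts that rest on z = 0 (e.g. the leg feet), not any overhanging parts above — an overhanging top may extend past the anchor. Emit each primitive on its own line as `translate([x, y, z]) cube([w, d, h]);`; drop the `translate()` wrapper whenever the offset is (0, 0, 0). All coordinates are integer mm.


translate([209, 124, 0]) cube([3668, 196, 305]);


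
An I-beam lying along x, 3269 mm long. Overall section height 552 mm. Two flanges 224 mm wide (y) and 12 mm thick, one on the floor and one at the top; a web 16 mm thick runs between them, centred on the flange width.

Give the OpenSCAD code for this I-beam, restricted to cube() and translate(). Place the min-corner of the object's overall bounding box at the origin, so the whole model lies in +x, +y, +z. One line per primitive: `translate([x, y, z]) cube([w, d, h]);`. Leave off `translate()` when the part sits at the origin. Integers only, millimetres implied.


cube([3269, 224, 12]);
translate([0, 104, 12]) cube([3269, 16, 528]);
translate([0, 0, 540]) cube([3269, 224, 12]);


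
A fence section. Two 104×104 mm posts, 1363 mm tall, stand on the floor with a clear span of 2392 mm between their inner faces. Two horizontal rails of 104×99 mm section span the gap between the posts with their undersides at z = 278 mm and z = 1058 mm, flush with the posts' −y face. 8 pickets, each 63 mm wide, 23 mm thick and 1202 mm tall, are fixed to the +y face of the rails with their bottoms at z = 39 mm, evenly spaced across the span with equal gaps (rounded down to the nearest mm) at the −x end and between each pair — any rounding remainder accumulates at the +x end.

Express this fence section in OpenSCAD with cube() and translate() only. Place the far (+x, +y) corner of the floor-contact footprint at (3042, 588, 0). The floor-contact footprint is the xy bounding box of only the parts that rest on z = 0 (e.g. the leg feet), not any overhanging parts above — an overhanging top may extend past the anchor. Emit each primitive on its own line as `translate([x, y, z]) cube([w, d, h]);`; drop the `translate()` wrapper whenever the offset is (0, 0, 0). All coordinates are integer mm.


translate([442, 484, 0]) cube([104, 104, 1363]);
translate([2938, 484, 0]) cube([104, 104, 1363]);
translate([546, 484, 278]) cube([2392, 104, 99]);
translate([546, 484, 1058]) cube([2392, 104, 99]);
translate([755, 588, 39]) cube([63, 23, 1202]);
translate([1027, 588, 39]) cube([63, 23, 1202]);
translate([1299, 588, 39]) cube([63, 23, 1202]);
translate([1571, 588, 39]) cube([63, 23, 1202]);
translate([1843, 588, 39]) cube([63, 23, 1202]);
translate([2115, 588, 39]) cube([63, 23, 1202]);
translate([2387, 588, 39]) cube([63, 23, 1202]);
translate([2659, 588, 39]) cube([63, 23, 1202]);


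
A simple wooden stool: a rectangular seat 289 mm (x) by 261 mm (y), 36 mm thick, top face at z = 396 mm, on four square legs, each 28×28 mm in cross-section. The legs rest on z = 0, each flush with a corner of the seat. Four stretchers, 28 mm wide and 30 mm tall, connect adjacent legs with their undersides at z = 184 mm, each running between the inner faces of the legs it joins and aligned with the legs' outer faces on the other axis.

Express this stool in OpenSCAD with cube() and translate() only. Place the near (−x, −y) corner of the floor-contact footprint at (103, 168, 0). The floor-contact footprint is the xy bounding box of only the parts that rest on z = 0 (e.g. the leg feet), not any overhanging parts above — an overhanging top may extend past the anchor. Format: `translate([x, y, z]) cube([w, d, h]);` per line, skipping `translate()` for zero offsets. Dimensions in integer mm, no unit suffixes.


translate([103, 168, 360]) cube([289, 261, 36]);
translate([103, 168, 0]) cube([28, 28, 360]);
translate([364, 168, 0]) cube([28, 28, 360]);
translate([103, 401, 0]) cube([28, 28, 360]);
translate([364, 401, 0]) cube([28, 28, 360]);
translate([131, 168, 184]) cube([233, 28, 30]);
translate([131, 401, 184]) cube([233, 28, 30]);
translate([103, 196, 184]) cube([28, 205, 30]);
translate([364, 196, 184]) cube([28, 205, 30]);


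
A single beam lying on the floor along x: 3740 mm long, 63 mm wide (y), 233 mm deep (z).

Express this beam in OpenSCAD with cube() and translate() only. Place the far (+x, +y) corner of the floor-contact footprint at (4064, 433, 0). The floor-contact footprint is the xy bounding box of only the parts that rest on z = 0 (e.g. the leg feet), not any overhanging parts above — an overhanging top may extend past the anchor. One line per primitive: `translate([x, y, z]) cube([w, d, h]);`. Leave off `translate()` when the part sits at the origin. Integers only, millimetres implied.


translate([324, 370, 0]) cube([3740, 63, 233]);


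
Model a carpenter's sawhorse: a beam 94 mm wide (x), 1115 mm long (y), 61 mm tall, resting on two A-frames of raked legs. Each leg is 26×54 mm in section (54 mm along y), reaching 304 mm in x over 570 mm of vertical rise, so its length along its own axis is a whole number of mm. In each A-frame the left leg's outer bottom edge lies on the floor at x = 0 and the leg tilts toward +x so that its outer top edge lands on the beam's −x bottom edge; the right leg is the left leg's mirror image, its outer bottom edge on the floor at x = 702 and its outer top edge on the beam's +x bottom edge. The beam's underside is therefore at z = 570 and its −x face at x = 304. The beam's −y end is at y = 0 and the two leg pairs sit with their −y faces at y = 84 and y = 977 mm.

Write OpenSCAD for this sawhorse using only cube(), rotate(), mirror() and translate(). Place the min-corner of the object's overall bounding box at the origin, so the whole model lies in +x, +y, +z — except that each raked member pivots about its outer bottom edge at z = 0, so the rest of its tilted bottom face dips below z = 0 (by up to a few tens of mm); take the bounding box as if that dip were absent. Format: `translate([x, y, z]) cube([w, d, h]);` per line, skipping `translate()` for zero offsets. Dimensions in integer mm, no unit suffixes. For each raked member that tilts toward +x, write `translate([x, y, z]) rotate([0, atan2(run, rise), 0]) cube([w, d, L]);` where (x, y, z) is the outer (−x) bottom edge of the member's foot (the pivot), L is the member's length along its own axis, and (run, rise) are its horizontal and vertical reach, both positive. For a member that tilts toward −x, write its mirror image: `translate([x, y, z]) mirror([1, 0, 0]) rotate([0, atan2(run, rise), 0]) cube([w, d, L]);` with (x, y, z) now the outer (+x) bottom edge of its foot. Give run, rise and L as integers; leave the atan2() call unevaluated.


translate([304, 0, 570]) cube([94, 1115, 61]);
translate([0, 84, 0]) rotate([0, atan2(304, 570), 0]) cube([26, 54, 646]);
translate([702, 84, 0]) mirror([1, 0, 0]) rotate([0, atan2(304, 570), 0]) cube([26, 54, 646]);
translate([0, 977, 0]) rotate([0, atan2(304, 570), 0]) cube([26, 54, 646]);
translate([702, 977, 0]) mirror([1, 0, 0]) rotate([0, atan2(304, 570), 0]) cube([26, 54, 646]);


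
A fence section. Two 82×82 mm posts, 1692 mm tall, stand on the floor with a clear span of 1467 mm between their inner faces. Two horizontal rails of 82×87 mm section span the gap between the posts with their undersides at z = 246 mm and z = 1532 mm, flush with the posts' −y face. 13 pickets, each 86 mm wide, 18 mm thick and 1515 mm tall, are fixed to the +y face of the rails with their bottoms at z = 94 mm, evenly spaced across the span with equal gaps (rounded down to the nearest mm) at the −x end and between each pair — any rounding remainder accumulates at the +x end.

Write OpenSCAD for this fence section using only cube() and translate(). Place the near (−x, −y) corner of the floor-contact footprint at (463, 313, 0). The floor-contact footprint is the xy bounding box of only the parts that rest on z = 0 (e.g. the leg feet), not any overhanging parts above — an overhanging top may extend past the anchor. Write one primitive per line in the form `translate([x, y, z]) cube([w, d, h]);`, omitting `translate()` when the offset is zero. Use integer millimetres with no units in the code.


translate([463, 313, 0]) cube([82, 82, 1692]);
translate([2012, 313, 0]) cube([82, 82, 1692]);
translate([545, 313, 246]) cube([1467, 82, 87]);
translate([545, 313, 1532]) cube([1467, 82, 87]);
translate([569, 395, 94]) cube([86, 18, 1515]);
translate([679, 395, 94]) cube([86, 18, 1515]);
translate([789, 395, 94]) cube([86, 18, 1515]);
translate([899, 395, 94]) cube([86, 18, 1515]);
translate([1009, 395, 94]) cube([86, 18, 1515]);
translate([1119, 395, 94]) cube([86, 18, 1515]);
translate([1229, 395, 94]) cube([86, 18, 1515]);
translate([1339, 395, 94]) cube([86, 18, 1515]);
translate([1449, 395, 94]) cube([86, 18, 1515]);
translate([1559, 395, 94]) cube([86, 18, 1515]);
translate([1669, 395, 94]) cube([86, 18, 1515]);
translate([1779, 395, 94]) cube([86, 18, 1515]);
translate([1889, 395, 94]) cube([86, 18, 1515]);


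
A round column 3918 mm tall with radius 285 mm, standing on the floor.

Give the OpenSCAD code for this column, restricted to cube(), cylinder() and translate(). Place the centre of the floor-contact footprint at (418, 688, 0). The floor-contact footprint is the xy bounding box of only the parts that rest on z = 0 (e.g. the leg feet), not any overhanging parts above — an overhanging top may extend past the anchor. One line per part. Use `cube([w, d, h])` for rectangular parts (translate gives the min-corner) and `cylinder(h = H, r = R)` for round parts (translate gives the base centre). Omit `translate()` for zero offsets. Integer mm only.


translate([418, 688, 0]) cylinder(h = 3918, r = 285);


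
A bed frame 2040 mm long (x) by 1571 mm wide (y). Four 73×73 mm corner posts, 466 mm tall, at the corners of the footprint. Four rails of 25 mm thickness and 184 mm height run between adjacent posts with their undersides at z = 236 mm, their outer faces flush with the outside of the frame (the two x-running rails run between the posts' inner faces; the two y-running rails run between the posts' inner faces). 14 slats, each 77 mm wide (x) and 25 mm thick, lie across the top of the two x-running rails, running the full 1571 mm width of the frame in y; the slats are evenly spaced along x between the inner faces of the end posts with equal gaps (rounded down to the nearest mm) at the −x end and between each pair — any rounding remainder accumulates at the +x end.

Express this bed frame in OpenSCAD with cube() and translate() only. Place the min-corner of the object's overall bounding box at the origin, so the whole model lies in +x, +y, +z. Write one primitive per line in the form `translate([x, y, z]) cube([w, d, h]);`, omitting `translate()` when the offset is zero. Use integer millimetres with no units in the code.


// slat z = rail_z + rail_h = 236 + 184 = 420
// slat gap = ⌊(1894 − 14·77) / 15⌋ = 54
cube([73, 73, 466]);
translate([0, 1498, 0]) cube([73, 73, 466]);
translate([1967, 0, 0]) cube([73, 73, 466]);
translate([1967, 1498, 0]) cube([73, 73, 466]);
translate([73, 0, 236]) cube([1894, 25, 184]);
translate([73, 1546, 236]) cube([1894, 25, 184]);
translate([0, 73, 236]) cube([25, 1425, 184]);
translate([2015, 73, 236]) cube([25, 1425, 184]);
translate([127, 0, 420]) cube([77, 1571, 25]);
translate([258, 0, 420]) cube([77, 1571, 25]);
translate([389, 0, 420]) cube([77, 1571, 25]);
translate([520, 0, 420]) cube([77, 1571, 25]);
translate([651, 0, 420]) cube([77, 1571, 25]);
translate([782, 0, 420]) cube([77, 1571, 25]);
translate([913, 0, 420]) cube([77, 1571, 25]);
translate([1044, 0, 420]) cube([77, 1571, 25]);
translate([1175, 0, 420]) cube([77, 1571, 25]);
translate([1306, 0, 420]) cube([77, 1571, 25]);
translate([1437, 0, 420]) cube([77, 1571, 25]);
translate([1568, 0, 420]) cube([77, 1571, 25]);
translate([1699, 0, 420]) cube([77, 1571, 25]);
translate([1830, 0, 420]) cube([77, 1571, 25]);


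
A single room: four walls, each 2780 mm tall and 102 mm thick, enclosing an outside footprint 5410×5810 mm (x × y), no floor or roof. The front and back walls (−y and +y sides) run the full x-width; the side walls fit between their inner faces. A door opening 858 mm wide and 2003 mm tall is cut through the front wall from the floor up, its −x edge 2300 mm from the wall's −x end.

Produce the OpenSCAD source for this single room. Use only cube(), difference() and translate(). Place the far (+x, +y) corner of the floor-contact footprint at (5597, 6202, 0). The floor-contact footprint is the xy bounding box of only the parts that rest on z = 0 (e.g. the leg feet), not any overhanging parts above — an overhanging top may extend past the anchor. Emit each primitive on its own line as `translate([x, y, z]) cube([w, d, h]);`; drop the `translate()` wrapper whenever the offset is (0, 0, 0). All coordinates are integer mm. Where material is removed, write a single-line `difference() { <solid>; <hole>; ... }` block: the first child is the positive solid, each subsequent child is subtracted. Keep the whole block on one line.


difference() { translate([187, 392, 0]) cube([5410, 102, 2780]); translate([2487, 392, 0]) cube([858, 102, 2003]); }
translate([187, 6100, 0]) cube([5410, 102, 2780]);
translate([187, 494, 0]) cube([102, 5606, 2780]);
translate([5495, 494, 0]) cube([102, 5606, 2780]);


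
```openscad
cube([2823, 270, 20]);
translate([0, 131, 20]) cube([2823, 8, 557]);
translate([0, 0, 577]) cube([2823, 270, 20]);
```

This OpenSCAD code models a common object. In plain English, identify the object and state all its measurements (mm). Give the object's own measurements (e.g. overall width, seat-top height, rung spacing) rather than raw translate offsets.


An I-beam lying along x, 2823 mm long. Overall section height 597 mm. Two flanges 270 mm wide (y) and 20 mm thick, one on the floor and one at the top; a web 8 mm thick runs between them, centred on the flange width.


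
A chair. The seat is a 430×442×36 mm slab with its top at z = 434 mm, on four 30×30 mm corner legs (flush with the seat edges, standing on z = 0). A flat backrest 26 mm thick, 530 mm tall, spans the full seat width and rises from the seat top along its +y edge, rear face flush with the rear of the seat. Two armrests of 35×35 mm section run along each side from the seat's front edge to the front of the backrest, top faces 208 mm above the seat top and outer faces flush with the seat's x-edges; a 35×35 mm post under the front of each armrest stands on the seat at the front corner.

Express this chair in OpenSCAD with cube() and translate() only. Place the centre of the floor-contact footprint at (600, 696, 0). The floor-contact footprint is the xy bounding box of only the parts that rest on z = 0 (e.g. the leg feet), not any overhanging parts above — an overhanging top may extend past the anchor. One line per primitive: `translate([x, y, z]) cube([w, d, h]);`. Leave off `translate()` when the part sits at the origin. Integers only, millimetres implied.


// leg_h = 434 - 36 = 398
// arm post h = 208 - 35 = 173
translate([385, 475, 398]) cube([430, 442, 36]);
translate([385, 475, 0]) cube([30, 30, 398]);
translate([785, 475, 0]) cube([30, 30, 398]);
translate([385, 887, 0]) cube([30, 30, 398]);
translate([785, 887, 0]) cube([30, 30, 398]);
translate([385, 891, 434]) cube([430, 26, 530]);
translate([385, 475, 607]) cube([35, 416, 35]);
translate([780, 475, 607]) cube([35, 416, 35]);
translate([385, 475, 434]) cube([35, 35, 173]);
translate([780, 475, 434]) cube([35, 35, 173]);


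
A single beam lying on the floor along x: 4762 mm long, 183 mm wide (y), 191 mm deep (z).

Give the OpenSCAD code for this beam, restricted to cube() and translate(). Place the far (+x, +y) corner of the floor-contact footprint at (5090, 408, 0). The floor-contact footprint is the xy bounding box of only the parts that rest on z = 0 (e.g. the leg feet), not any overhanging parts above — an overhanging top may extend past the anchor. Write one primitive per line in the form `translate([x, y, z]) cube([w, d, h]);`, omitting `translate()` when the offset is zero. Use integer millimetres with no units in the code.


translate([328, 225, 0]) cube([4762, 183, 191]);


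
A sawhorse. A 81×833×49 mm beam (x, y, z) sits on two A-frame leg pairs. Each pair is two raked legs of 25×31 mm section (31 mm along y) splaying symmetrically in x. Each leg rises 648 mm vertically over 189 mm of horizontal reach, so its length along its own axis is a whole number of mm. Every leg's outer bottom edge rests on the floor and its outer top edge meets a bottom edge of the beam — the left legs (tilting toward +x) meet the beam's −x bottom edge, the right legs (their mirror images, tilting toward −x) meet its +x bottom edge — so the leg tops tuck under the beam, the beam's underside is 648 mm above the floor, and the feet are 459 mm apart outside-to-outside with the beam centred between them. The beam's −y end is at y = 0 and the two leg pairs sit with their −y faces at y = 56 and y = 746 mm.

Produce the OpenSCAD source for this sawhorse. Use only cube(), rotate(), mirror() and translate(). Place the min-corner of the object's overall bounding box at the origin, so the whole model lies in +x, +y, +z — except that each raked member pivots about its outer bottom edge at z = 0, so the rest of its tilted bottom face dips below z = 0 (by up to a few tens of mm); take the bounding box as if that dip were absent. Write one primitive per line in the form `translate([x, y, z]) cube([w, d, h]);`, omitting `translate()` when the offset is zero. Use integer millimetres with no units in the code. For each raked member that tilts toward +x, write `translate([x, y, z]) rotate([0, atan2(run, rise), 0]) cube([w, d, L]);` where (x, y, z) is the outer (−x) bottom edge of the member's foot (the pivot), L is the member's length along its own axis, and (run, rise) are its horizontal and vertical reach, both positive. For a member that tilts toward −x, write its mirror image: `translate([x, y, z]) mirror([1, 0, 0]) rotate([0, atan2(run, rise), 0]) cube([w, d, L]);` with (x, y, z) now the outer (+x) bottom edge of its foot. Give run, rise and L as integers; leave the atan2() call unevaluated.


translate([189, 0, 648]) cube([81, 833, 49]);
translate([0, 56, 0]) rotate([0, atan2(189, 648), 0]) cube([25, 31, 675]);
translate([459, 56, 0]) mirror([1, 0, 0]) rotate([0, atan2(189, 648), 0]) cube([25, 31, 675]);
translate([0, 746, 0]) rotate([0, atan2(189, 648), 0]) cube([25, 31, 675]);
translate([459, 746, 0]) mirror([1, 0, 0]) rotate([0, atan2(189, 648), 0]) cube([25, 31, 675]);


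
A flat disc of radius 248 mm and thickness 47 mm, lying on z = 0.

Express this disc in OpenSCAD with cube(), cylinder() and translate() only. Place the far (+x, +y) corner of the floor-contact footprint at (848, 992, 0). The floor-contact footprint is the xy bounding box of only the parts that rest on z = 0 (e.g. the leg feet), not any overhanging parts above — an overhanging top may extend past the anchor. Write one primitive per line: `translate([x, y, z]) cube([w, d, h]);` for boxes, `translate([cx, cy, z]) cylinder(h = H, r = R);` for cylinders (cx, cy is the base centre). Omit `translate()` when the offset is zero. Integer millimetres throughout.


translate([600, 744, 0]) cylinder(h = 47, r = 248);


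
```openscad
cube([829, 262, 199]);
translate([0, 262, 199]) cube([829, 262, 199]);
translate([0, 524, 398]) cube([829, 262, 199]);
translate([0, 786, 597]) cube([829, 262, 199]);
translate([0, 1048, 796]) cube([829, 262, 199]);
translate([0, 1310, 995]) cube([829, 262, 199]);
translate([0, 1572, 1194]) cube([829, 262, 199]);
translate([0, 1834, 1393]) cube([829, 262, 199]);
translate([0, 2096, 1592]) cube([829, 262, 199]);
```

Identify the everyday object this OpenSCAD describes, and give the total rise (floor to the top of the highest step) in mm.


A staircase. The total rise is 1791 mm.

9 identical blocks, each offset up and back from the previous — a staircase. Each step is 199 mm tall and there are 9 of them, so the total rise is 9 × 199 = 1791 mm.


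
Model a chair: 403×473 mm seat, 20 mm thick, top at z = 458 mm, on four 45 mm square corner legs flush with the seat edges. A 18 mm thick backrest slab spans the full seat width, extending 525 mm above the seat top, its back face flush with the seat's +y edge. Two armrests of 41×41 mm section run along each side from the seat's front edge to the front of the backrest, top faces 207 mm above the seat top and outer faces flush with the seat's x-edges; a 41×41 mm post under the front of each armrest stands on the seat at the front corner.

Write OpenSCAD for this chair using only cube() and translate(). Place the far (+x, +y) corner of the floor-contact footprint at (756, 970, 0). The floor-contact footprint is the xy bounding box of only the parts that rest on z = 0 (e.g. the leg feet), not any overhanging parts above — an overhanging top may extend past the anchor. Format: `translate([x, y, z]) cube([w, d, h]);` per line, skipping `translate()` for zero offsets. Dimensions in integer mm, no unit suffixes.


translate([353, 497, 438]) cube([403, 473, 20]);
translate([353, 497, 0]) cube([45, 45, 438]);
translate([711, 497, 0]) cube([45, 45, 438]);
translate([353, 925, 0]) cube([45, 45, 438]);
translate([711, 925, 0]) cube([45, 45, 438]);
translate([353, 952, 458]) cube([403, 18, 525]);
translate([353, 497, 624]) cube([41, 455, 41]);
translate([715, 497, 624]) cube([41, 455, 41]);
translate([353, 497, 458]) cube([41, 41, 166]);
translate([715, 497, 458]) cube([41, 41, 166]);


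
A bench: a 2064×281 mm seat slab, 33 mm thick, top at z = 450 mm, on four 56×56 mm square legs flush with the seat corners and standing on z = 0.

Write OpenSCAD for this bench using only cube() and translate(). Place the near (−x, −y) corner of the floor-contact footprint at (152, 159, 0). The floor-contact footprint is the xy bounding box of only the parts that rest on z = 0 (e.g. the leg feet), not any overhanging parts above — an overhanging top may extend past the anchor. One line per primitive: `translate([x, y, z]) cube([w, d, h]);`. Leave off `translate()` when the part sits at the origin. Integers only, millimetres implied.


// leg_h = 450 − 33 = 417
translate([152, 159, 417]) cube([2064, 281, 33]);
translate([152, 159, 0]) cube([56, 56, 417]);
translate([152, 384, 0]) cube([56, 56, 417]);
translate([2160, 159, 0]) cube([56, 56, 417]);
translate([2160, 384, 0]) cube([56, 56, 417]);


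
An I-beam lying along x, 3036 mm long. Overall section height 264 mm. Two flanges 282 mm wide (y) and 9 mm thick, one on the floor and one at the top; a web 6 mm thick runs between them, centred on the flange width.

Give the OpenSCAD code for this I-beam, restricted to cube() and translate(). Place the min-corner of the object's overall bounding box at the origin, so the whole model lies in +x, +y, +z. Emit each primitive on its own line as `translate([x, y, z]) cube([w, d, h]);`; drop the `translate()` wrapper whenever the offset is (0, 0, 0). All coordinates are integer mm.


cube([3036, 282, 9]);
translate([0, 138, 9]) cube([3036, 6, 246]);
translate([0, 0, 255]) cube([3036, 282, 9]);


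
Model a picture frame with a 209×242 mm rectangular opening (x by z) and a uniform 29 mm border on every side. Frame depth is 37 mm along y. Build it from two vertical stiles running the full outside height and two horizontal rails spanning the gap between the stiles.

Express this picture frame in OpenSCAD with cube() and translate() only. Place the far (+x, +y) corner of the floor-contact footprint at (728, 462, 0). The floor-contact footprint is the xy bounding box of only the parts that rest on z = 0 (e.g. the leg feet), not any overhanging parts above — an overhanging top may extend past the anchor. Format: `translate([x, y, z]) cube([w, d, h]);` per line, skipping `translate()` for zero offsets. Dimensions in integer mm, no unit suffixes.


translate([461, 425, 0]) cube([29, 37, 300]);
translate([699, 425, 0]) cube([29, 37, 300]);
translate([490, 425, 0]) cube([209, 37, 29]);
translate([490, 425, 271]) cube([209, 37, 29]);


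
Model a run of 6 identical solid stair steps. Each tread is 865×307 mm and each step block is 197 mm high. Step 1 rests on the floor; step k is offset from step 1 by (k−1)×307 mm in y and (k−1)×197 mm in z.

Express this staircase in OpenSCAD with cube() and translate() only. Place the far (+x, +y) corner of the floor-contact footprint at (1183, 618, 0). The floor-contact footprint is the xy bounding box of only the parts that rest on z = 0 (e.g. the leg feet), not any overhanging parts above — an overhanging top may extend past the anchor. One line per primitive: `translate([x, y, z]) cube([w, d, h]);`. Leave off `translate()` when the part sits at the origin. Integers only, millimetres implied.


translate([318, 311, 0]) cube([865, 307, 197]);
translate([318, 618, 197]) cube([865, 307, 197]);
translate([318, 925, 394]) cube([865, 307, 197]);
translate([318, 1232, 591]) cube([865, 307, 197]);
translate([318, 1539, 788]) cube([865, 307, 197]);
translate([318, 1846, 985]) cube([865, 307, 197]);


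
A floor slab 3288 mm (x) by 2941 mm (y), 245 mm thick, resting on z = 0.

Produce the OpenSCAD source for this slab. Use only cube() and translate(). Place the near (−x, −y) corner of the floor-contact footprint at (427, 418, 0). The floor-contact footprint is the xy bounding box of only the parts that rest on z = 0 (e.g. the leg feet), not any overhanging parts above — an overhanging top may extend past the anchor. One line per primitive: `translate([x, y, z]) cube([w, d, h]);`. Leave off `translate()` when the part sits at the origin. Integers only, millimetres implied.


translate([427, 418, 0]) cube([3288, 2941, 245]);


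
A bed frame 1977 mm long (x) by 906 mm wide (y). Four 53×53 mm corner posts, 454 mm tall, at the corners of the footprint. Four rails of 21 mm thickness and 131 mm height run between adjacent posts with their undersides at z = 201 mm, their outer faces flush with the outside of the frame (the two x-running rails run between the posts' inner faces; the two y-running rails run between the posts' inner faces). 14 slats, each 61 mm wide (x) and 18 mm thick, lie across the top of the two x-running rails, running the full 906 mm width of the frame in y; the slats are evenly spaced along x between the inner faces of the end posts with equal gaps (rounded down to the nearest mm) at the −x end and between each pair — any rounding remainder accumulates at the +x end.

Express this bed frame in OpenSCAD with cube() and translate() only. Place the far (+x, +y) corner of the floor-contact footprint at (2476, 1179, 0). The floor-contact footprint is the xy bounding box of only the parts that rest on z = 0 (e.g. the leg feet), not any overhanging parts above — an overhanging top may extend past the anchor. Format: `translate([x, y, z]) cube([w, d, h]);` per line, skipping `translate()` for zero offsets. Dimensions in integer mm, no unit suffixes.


// slat z = rail_z + rail_h = 201 + 131 = 332
// slat gap = ⌊(1871 − 14·61) / 15⌋ = 67
translate([499, 273, 0]) cube([53, 53, 454]);
translate([499, 1126, 0]) cube([53, 53, 454]);
translate([2423, 273, 0]) cube([53, 53, 454]);
translate([2423, 1126, 0]) cube([53, 53, 454]);
translate([552, 273, 201]) cube([1871, 21, 131]);
translate([552, 1158, 201]) cube([1871, 21, 131]);
translate([499, 326, 201]) cube([21, 800, 131]);
translate([2455, 326, 201]) cube([21, 800, 131]);
translate([619, 273, 332]) cube([61, 906, 18]);
translate([747, 273, 332]) cube([61, 906, 18]);
translate([875, 273, 332]) cube([61, 906, 18]);
translate([1003, 273, 332]) cube([61, 906, 18]);
translate([1131, 273, 332]) cube([61, 906, 18]);
translate([1259, 273, 332]) cube([61, 906, 18]);
translate([1387, 273, 332]) cube([61, 906, 18]);
translate([1515, 273, 332]) cube([61, 906, 18]);
translate([1643, 273, 332]) cube([61, 906, 18]);
translate([1771, 273, 332]) cube([61, 906, 18]);
translate([1899, 273, 332]) cube([61, 906, 18]);
translate([2027, 273, 332]) cube([61, 906, 18]);
translate([2155, 273, 332]) cube([61, 906, 18]);
translate([2283, 273, 332]) cube([61, 906, 18]);
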